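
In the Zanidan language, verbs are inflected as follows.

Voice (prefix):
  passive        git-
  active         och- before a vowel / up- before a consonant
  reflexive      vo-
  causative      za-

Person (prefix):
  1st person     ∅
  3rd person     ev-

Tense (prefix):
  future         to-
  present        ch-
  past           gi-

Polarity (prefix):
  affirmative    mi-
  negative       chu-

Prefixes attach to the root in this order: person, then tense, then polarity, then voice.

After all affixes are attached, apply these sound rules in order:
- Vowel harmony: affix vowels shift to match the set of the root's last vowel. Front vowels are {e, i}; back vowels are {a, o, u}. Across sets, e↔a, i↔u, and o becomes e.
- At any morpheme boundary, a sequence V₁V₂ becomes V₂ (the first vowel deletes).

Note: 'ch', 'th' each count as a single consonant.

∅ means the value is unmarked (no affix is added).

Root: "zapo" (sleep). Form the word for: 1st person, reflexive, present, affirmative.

vomuchzapo

person = 1st person: zero marking, form stays zapo.
Attach tense present ch- → chzapo.
Attach polarity affirmative mi- → michzapo.
Attach voice reflexive vo- → vomichzapo.
Apply vowel harmony: vomichzapo → vomuchzapo.
Vowel deletion: no change.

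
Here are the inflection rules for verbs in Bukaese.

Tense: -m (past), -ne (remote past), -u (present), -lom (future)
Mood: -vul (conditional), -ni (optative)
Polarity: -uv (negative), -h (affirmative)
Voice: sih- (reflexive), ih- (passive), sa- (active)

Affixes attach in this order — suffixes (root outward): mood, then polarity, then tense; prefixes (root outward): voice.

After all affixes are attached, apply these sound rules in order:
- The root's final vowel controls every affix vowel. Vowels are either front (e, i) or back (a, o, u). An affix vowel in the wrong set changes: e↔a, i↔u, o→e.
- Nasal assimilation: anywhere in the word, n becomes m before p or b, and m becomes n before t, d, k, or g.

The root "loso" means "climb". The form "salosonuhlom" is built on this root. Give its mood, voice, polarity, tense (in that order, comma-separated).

Segment: sa-loso-ni-h-lom.
mood: -ni → optative.
voice: sa- → active.
polarity: -h → affirmative.
tense: -lom → future.

optative, active, affirmative, future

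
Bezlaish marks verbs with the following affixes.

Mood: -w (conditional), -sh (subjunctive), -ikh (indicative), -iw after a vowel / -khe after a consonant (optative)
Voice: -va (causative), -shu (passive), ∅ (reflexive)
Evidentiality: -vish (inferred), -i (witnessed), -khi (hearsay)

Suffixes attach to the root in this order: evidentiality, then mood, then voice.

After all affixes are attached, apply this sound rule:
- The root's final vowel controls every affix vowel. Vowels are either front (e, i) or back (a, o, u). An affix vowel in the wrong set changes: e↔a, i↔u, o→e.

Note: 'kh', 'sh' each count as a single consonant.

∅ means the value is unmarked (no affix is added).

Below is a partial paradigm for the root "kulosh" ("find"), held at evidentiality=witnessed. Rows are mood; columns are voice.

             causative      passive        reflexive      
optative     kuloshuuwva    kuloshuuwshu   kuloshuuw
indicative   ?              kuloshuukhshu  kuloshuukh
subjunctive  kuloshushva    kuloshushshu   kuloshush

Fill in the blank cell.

kuloshuukhva

Attach evidentiality witnessed -i → kuloshi.
Attach mood indicative -ikh → kuloshiikh.
Attach voice causative -va → kuloshiikhva.
Apply vowel harmony: kuloshiikhva → kuloshuukhva.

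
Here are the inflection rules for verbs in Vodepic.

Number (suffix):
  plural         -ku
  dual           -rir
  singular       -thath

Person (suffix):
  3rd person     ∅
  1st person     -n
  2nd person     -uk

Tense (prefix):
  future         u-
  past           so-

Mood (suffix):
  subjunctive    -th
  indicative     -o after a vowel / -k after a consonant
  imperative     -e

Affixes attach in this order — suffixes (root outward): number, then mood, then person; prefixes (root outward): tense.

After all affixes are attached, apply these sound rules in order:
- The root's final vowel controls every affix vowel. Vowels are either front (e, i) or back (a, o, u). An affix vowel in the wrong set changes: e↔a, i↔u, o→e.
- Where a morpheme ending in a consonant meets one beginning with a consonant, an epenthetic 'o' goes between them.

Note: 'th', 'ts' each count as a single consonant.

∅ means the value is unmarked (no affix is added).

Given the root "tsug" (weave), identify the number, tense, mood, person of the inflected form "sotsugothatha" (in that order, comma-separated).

singular, past, imperative, 3rd person

Segment: so-tsug-thath-e.
number: -thath → singular.
tense: so- → past.
mood: -e → imperative.
person: ∅ → 3rd person.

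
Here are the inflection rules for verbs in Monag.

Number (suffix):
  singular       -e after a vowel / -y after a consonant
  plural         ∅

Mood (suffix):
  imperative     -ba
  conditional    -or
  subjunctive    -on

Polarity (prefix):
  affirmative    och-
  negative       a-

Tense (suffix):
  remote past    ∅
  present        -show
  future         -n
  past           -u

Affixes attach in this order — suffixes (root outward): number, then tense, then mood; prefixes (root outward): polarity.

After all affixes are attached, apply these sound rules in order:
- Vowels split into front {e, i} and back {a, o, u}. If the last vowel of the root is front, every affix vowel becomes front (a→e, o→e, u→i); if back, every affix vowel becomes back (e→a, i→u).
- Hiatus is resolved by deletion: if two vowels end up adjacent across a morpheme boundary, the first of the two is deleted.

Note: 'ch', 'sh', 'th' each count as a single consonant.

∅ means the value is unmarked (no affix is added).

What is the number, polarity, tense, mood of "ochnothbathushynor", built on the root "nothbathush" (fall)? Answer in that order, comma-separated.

singular, affirmative, future, conditional

Segment: och-nothbathush-y-n-or.
number: -e/y → singular.
polarity: och- → affirmative.
tense: -n → future.
mood: -or → conditional.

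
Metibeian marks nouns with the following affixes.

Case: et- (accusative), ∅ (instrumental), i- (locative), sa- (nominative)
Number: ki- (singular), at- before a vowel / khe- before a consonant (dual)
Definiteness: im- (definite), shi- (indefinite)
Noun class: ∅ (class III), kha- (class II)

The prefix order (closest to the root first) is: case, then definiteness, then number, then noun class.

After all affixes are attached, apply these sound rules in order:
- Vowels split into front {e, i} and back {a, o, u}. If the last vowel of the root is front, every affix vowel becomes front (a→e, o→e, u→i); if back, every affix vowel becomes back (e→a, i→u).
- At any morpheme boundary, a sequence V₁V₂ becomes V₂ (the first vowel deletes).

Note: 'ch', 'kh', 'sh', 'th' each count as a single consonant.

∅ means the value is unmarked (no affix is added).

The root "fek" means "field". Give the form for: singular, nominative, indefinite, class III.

Attach case nominative sa- → safek.
Attach definiteness indefinite shi- → shisafek.
Attach number singular ki- → kishisafek.
noun class = class III: zero marking, form stays kishisafek.
Apply vowel harmony: kishisafek → kishisefek.
Vowel deletion: no change.

kishisefek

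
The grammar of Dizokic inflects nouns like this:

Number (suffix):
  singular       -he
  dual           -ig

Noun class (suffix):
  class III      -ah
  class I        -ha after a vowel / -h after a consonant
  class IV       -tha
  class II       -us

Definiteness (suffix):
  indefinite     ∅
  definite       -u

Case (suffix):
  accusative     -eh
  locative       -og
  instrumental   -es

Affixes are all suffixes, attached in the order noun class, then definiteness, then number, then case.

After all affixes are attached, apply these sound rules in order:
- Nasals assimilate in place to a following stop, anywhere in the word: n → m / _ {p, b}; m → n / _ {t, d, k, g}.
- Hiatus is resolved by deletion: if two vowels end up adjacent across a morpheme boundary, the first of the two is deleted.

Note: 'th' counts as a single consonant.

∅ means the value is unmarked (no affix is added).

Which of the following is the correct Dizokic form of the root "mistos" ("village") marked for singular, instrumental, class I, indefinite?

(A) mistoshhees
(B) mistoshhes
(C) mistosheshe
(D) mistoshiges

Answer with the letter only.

Attach noun class class I -h (after consonant 's') → mistosh.
definiteness = indefinite: zero marking, form stays mistosh.
Attach number singular -he → mistoshhe.
Attach case instrumental -es → mistoshhees.
Nasal assimilation: no change.
Apply vowel deletion: mistoshhees → mistoshhes.
So the correct form is mistoshhes, option (B).
(A) mistoshhees is wrong: it fails to apply the sound rule(s).
(D) mistoshiges is wrong: it uses dual instead of singular for number.
(C) mistosheshe is wrong: it has the affixes in the wrong order.

B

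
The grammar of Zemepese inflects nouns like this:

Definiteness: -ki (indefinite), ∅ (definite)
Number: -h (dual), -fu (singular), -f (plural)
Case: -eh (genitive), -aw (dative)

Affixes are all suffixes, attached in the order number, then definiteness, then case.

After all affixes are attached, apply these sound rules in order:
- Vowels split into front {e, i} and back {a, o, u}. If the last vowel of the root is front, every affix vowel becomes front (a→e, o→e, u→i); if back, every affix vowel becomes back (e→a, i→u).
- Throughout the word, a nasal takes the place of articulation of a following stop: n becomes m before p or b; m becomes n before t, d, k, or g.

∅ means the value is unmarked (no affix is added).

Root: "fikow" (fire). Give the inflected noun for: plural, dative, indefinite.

fikowfkuaw

Attach number plural -f → fikowf.
Attach definiteness indefinite -ki → fikowfki.
Attach case dative -aw → fikowfkiaw.
Apply vowel harmony: fikowfkiaw → fikowfkuaw.
Nasal assimilation: no change.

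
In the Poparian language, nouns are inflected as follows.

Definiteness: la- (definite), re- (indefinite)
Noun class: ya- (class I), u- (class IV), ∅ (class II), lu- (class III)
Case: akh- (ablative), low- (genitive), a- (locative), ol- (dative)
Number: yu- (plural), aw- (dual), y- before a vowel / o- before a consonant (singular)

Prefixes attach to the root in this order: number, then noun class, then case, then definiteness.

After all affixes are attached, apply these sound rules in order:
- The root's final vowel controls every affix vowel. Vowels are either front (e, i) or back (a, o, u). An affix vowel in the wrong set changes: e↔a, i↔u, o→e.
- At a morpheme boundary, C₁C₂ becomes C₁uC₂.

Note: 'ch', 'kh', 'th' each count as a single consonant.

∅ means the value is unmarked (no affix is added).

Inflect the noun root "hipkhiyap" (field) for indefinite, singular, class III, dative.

Attach number singular o- (before consonant 'h') → ohipkhiyap.
Attach noun class class III lu- → luohipkhiyap.
Attach case dative ol- → olluohipkhiyap.
Attach definiteness indefinite re- → reolluohipkhiyap.
Apply vowel harmony: reolluohipkhiyap → raolluohipkhiyap.
Apply epenthesis: raolluohipkhiyap → raoluluohipkhiyap.

raoluluohipkhiyap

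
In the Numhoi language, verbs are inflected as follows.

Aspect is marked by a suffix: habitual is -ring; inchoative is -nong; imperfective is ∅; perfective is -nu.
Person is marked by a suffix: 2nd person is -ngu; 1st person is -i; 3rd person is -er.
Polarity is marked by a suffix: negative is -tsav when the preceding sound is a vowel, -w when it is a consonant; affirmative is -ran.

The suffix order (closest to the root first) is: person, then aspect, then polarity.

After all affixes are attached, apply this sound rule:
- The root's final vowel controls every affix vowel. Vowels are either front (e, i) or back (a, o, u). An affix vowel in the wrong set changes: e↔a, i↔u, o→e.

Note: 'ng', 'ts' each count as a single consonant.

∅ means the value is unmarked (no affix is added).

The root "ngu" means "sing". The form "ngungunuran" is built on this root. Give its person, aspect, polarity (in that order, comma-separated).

2nd person, perfective, affirmative

Segment: ngu-ngu-nu-ran.
person: -ngu → 2nd person.
aspect: -nu → perfective.
polarity: -ran → affirmative.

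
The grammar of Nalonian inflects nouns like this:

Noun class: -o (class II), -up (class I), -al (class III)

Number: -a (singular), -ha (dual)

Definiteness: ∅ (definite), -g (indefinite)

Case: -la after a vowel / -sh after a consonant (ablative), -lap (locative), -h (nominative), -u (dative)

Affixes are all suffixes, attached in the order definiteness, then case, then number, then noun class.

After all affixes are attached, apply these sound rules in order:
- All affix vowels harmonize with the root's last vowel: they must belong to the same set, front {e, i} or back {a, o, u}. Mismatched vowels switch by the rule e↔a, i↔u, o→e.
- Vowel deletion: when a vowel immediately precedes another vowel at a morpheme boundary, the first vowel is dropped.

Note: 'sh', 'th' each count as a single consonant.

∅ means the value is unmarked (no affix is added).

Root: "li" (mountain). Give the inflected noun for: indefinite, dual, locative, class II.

Attach definiteness indefinite -g → lig.
Attach case locative -lap → liglap.
Attach number dual -ha → liglapha.
Attach noun class class II -o → liglaphao.
Apply vowel harmony: liglaphao → liglephee.
Apply vowel deletion: liglephee → liglephe.

liglephe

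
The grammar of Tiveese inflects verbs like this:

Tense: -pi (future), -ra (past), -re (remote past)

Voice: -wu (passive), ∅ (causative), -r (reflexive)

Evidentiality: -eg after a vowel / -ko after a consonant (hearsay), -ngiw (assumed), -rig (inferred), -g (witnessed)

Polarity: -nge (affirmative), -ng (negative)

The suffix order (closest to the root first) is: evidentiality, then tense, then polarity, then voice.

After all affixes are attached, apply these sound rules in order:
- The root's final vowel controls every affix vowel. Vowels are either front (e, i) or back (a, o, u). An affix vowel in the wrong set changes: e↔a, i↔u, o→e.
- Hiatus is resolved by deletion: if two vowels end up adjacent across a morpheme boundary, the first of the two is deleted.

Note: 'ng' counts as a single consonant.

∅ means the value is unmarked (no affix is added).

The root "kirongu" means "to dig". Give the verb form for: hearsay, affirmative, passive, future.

Attach evidentiality hearsay -eg (after vowel 'u') → kirongueg.
Attach tense future -pi → kironguegpi.
Attach polarity affirmative -nge → kironguegpinge.
Attach voice passive -wu → kironguegpingewu.
Apply vowel harmony: kironguegpingewu → kironguagpungawu.
Apply vowel deletion: kironguagpungawu → kirongagpungawu.

kirongagpungawu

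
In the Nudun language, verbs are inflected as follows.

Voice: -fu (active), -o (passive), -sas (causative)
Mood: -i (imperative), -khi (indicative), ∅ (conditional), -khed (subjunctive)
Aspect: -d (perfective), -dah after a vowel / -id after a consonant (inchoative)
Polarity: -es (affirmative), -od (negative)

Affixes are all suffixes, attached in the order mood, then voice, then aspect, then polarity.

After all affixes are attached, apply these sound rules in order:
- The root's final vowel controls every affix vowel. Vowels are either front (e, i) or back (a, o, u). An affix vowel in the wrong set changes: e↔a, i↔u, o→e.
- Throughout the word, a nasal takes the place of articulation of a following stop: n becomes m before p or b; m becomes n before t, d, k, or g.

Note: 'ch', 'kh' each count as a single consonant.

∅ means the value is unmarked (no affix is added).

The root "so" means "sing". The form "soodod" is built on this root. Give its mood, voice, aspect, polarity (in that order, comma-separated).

conditional, passive, perfective, negative

Segment: so-o-d-od.
mood: ∅ → conditional.
voice: -o → passive.
aspect: -d → perfective.
polarity: -od → negative.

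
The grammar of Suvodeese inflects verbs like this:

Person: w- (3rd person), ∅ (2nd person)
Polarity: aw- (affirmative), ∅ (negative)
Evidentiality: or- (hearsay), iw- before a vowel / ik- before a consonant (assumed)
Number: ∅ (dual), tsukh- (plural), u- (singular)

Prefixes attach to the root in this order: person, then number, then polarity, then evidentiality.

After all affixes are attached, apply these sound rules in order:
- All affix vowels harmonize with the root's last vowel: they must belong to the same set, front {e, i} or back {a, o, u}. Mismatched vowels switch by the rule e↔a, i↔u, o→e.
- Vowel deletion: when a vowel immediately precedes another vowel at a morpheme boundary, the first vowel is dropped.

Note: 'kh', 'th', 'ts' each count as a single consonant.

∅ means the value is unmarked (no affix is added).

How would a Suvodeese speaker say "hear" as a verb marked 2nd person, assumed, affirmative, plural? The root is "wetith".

person = 2nd person: zero marking, form stays wetith.
Attach number plural tsukh- → tsukhwetith.
Attach polarity affirmative aw- → awtsukhwetith.
Attach evidentiality assumed iw- (before vowel 'a') → iwawtsukhwetith.
Apply vowel harmony: iwawtsukhwetith → iwewtsikhwetith.
Vowel deletion: no change.

iwewtsikhwetith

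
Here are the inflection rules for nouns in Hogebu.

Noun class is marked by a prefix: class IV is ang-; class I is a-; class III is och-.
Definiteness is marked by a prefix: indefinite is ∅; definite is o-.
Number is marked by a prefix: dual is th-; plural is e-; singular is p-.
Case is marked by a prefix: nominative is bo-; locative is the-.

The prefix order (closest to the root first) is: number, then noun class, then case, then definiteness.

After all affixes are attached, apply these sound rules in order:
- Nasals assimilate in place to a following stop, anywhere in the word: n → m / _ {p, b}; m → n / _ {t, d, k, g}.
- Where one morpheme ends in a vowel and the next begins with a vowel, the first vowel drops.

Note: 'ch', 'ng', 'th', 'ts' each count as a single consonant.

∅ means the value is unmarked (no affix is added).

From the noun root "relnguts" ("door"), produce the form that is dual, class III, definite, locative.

Attach number dual th- → threlnguts.
Attach noun class class III och- → ochthrelnguts.
Attach case locative the- → theochthrelnguts.
Attach definiteness definite o- → otheochthrelnguts.
Nasal assimilation: no change.
Apply vowel deletion: otheochthrelnguts → othochthrelnguts.

othochthrelnguts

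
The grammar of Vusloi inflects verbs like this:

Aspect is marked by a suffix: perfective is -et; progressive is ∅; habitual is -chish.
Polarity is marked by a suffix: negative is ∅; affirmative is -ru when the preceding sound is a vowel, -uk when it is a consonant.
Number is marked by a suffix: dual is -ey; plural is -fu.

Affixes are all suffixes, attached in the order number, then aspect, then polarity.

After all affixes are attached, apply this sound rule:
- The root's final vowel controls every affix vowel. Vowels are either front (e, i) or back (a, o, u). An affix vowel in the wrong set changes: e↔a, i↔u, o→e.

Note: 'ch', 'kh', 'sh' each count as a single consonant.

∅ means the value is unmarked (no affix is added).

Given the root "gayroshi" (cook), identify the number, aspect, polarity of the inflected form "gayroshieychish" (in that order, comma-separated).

Segment: gayroshi-ey-chish.
number: -ey → dual.
aspect: -chish → habitual.
polarity: ∅ → negative.

dual, habitual, negative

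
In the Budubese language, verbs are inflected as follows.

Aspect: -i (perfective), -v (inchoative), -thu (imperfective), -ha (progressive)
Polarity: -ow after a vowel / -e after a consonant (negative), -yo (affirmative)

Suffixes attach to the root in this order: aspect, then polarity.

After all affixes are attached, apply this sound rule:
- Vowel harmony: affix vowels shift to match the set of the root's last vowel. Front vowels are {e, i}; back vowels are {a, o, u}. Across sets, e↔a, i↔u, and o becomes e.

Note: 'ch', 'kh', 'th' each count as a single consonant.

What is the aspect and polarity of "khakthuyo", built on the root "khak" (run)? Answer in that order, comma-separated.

imperfective, affirmative

Segment: khak-thu-yo.
aspect: -thu → imperfective.
polarity: -yo → affirmative.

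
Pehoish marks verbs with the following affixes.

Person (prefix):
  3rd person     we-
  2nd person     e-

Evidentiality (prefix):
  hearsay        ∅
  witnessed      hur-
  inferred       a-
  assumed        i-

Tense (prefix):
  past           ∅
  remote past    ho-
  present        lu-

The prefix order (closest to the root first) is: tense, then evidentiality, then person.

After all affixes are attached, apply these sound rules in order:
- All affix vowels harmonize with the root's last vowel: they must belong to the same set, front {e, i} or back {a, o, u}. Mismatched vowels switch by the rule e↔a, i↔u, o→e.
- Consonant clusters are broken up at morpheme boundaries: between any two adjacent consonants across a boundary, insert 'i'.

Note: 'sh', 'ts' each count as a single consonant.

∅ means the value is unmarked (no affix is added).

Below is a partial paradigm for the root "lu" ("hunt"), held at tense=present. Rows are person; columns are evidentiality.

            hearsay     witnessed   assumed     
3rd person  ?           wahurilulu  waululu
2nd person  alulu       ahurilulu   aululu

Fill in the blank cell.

walulu

Attach tense present lu- → lulu.
evidentiality = hearsay: zero marking, form stays lulu.
Attach person 3rd person we- → welulu.
Apply vowel harmony: welulu → walulu.
Epenthesis: no change.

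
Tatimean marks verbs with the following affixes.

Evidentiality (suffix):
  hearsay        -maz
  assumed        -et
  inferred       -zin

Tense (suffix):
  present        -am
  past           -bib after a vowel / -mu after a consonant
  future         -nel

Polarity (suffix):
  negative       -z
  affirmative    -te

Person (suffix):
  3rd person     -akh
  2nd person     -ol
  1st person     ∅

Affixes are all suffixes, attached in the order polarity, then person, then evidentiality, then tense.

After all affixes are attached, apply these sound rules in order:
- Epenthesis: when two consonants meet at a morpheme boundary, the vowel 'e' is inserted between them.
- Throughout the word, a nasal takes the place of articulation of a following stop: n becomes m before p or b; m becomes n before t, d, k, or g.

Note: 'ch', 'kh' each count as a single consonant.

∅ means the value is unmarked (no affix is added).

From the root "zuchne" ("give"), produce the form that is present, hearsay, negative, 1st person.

zuchnezemazam

Attach polarity negative -z → zuchnez.
person = 1st person: zero marking, form stays zuchnez.
Attach evidentiality hearsay -maz → zuchnezmaz.
Attach tense present -am → zuchnezmazam.
Apply epenthesis: zuchnezmazam → zuchnezemazam.
Nasal assimilation: no change.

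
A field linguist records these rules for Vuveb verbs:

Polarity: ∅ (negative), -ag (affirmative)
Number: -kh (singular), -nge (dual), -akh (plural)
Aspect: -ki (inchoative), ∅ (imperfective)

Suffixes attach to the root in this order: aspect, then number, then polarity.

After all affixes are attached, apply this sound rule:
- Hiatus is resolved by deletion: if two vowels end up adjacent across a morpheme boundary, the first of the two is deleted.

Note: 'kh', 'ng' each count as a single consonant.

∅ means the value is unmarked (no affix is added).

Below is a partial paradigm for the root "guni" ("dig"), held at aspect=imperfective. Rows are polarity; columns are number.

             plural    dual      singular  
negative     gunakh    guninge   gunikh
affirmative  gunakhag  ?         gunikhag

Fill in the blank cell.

aspect = imperfective: zero marking, form stays guni.
Attach number dual -nge → guninge.
Attach polarity affirmative -ag → guningeag.
Apply vowel deletion: guningeag → guningag.

guningag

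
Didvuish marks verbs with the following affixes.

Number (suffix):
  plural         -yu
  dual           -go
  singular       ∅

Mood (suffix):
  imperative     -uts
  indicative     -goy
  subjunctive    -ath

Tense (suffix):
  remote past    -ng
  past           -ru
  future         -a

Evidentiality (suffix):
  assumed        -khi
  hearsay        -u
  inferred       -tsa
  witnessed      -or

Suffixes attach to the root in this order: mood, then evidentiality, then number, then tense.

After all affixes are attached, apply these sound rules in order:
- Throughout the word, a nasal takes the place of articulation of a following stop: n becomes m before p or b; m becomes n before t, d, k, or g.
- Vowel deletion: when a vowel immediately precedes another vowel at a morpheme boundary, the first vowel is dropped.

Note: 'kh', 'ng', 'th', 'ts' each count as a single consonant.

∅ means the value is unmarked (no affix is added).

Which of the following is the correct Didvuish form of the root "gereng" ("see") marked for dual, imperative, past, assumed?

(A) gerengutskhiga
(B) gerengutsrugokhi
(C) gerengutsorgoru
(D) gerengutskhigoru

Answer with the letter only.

Attach mood imperative -uts → gerenguts.
Attach evidentiality assumed -khi → gerengutskhi.
Attach number dual -go → gerengutskhigo.
Attach tense past -ru → gerengutskhigoru.
Nasal assimilation: no change.
Vowel deletion: no change.
So the correct form is gerengutskhigoru, option (D).
(B) gerengutsrugokhi is wrong: it has the affixes in the wrong order.
(C) gerengutsorgoru is wrong: it uses witnessed instead of assumed for evidentiality.
(A) gerengutskhiga is wrong: it uses future instead of past for tense.

D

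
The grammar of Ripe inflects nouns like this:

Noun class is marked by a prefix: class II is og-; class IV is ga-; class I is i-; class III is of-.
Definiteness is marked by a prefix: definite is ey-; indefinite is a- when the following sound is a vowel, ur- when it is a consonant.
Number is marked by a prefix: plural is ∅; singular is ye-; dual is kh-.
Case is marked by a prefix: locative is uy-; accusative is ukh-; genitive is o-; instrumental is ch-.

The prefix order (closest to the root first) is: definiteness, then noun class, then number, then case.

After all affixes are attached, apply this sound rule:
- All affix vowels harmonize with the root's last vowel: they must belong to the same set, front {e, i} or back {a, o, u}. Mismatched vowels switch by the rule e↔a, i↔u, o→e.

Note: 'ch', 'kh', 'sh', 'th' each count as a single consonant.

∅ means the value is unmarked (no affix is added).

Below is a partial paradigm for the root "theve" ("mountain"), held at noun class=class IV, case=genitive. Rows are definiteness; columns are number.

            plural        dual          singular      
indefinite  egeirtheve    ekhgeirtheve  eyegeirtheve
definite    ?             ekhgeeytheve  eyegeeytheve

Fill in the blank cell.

Attach definiteness definite ey- → eytheve.
Attach noun class class IV ga- → gaeytheve.
number = plural: zero marking, form stays gaeytheve.
Attach case genitive o- → ogaeytheve.
Apply vowel harmony: ogaeytheve → egeeytheve.

egeeytheve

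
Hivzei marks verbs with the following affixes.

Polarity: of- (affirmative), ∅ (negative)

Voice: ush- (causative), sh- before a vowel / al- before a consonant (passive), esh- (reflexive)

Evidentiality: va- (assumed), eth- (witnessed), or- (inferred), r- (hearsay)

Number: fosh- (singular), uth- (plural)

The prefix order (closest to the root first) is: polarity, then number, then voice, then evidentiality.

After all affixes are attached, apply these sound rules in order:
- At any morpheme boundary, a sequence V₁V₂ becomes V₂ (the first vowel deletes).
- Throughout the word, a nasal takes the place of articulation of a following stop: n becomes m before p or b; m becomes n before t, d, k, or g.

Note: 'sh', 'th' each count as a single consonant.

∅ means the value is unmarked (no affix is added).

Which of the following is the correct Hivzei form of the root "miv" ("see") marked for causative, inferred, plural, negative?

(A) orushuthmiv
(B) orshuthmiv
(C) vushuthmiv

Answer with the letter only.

polarity = negative: zero marking, form stays miv.
Attach number plural uth- → uthmiv.
Attach voice causative ush- → ushuthmiv.
Attach evidentiality inferred or- → orushuthmiv.
Vowel deletion: no change.
Nasal assimilation: no change.
So the correct form is orushuthmiv, option (A).
(C) vushuthmiv is wrong: it uses assumed instead of inferred for evidentiality.
(B) orshuthmiv is wrong: it uses passive instead of causative for voice.

A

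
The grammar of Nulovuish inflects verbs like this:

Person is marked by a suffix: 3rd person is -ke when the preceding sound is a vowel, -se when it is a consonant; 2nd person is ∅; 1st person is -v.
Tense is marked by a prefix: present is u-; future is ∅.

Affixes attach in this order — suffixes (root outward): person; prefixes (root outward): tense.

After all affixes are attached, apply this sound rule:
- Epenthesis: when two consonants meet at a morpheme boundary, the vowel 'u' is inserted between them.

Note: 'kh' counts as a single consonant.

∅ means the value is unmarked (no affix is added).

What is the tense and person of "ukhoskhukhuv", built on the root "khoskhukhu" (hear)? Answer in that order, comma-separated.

Segment: u-khoskhukhu-v.
tense: u- → present.
person: -v → 1st person.

present, 1st person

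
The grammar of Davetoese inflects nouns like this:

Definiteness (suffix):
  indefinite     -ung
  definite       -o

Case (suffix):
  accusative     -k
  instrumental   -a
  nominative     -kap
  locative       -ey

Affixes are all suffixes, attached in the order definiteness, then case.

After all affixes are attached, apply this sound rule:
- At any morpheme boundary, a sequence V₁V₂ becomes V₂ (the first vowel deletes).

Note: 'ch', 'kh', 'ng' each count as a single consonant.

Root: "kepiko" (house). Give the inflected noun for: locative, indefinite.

kepikungey

Attach definiteness indefinite -ung → kepikoung.
Attach case locative -ey → kepikoungey.
Apply vowel deletion: kepikoungey → kepikungey.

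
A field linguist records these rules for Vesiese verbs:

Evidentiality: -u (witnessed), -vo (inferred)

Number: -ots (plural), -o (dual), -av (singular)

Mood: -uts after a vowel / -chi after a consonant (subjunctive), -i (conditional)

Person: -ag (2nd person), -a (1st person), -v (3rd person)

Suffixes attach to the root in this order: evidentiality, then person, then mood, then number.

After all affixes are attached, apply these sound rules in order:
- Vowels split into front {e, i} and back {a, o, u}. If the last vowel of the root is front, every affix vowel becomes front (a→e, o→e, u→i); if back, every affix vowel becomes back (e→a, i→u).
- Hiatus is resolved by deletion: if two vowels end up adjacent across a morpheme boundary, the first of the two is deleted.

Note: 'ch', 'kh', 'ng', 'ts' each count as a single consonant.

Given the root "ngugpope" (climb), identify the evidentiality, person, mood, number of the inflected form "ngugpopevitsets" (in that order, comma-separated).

Segment: ngugpope-vo-a-uts-ots.
evidentiality: -vo → inferred.
person: -a → 1st person.
mood: -uts/chi → subjunctive.
number: -ots → plural.

inferred, 1st person, subjunctive, plural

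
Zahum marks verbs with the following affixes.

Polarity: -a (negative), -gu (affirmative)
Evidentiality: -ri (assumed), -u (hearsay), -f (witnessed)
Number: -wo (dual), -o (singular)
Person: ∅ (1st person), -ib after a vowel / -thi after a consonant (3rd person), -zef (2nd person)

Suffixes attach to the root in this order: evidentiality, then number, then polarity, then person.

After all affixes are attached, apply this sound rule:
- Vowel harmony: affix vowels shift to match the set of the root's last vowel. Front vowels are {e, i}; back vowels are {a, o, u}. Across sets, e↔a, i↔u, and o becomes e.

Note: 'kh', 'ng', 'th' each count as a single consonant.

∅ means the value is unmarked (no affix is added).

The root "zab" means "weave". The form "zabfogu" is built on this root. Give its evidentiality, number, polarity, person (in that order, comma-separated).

Segment: zab-f-o-gu.
evidentiality: -f → witnessed.
number: -o → singular.
polarity: -gu → affirmative.
person: ∅ → 1st person.

witnessed, singular, affirmative, 1st person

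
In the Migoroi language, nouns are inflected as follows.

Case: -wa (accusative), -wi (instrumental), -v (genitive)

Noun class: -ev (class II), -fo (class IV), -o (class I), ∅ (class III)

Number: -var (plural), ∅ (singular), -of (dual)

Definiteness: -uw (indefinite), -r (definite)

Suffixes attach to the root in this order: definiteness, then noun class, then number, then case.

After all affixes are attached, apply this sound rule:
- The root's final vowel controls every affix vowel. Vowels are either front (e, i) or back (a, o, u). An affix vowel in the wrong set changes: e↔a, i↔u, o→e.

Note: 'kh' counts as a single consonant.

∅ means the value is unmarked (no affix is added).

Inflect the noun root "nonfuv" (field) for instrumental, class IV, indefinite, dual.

nonfuvuwfoofwu

Attach definiteness indefinite -uw → nonfuvuw.
Attach noun class class IV -fo → nonfuvuwfo.
Attach number dual -of → nonfuvuwfoof.
Attach case instrumental -wi → nonfuvuwfoofwi.
Apply vowel harmony: nonfuvuwfoofwi → nonfuvuwfoofwu.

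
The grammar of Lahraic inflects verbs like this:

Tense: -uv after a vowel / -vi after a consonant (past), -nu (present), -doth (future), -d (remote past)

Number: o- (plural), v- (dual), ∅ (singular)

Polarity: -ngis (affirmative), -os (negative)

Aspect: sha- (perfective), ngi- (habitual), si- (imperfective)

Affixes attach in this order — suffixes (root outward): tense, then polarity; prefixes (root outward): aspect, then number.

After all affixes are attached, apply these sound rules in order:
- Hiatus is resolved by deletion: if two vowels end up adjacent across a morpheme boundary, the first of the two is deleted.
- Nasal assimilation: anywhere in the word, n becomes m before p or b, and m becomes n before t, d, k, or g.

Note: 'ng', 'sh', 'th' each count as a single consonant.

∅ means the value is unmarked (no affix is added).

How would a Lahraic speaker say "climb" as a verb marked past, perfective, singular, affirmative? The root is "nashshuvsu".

Attach tense past -uv (after vowel 'u') → nashshuvsuuv.
Attach aspect perfective sha- → shanashshuvsuuv.
Attach polarity affirmative -ngis → shanashshuvsuuvngis.
number = singular: zero marking, form stays shanashshuvsuuvngis.
Apply vowel deletion: shanashshuvsuuvngis → shanashshuvsuvngis.
Nasal assimilation: no change.

shanashshuvsuvngis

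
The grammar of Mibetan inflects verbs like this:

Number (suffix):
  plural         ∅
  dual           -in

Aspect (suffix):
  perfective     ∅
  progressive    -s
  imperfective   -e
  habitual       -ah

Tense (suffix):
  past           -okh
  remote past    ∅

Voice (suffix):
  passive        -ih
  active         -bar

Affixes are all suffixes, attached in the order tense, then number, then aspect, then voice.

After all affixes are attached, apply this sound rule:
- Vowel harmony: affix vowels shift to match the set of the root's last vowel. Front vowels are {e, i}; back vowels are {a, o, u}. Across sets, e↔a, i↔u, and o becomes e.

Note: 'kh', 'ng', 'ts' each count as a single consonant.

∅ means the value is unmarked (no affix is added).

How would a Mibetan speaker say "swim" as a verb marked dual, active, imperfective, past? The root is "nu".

Attach tense past -okh → nuokh.
Attach number dual -in → nuokhin.
Attach aspect imperfective -e → nuokhine.
Attach voice active -bar → nuokhinebar.
Apply vowel harmony: nuokhinebar → nuokhunabar.

nuokhunabar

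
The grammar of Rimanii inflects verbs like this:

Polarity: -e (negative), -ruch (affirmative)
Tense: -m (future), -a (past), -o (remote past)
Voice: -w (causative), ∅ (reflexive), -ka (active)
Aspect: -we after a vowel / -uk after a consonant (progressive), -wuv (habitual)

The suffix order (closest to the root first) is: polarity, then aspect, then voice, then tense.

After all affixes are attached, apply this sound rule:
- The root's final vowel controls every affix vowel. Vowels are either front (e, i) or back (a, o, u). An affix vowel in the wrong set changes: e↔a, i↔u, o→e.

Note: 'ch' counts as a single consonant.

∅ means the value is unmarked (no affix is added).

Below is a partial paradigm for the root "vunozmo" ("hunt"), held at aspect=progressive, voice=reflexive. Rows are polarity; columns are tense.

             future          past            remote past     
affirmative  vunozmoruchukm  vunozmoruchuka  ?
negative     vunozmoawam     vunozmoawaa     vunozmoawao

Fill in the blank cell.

vunozmoruchuko

Attach polarity affirmative -ruch → vunozmoruch.
Attach aspect progressive -uk (after consonant 'ch') → vunozmoruchuk.
voice = reflexive: zero marking, form stays vunozmoruchuk.
Attach tense remote past -o → vunozmoruchuko.
Vowel harmony: no change.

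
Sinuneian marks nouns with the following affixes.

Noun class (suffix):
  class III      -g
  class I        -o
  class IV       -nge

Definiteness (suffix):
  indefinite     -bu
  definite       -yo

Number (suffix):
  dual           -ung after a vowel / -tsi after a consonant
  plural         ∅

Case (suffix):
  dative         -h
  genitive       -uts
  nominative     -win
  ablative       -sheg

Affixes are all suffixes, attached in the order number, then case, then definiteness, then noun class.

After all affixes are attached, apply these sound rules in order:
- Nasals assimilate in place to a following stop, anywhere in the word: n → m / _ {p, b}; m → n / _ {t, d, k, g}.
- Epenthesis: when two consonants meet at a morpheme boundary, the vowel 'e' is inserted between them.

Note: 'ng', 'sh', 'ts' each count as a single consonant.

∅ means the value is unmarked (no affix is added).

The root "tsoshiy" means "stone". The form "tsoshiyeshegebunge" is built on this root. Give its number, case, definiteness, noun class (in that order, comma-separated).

Segment: tsoshiy-sheg-bu-nge.
number: ∅ → plural.
case: -sheg → ablative.
definiteness: -bu → indefinite.
noun class: -nge → class IV.

plural, ablative, indefinite, class IV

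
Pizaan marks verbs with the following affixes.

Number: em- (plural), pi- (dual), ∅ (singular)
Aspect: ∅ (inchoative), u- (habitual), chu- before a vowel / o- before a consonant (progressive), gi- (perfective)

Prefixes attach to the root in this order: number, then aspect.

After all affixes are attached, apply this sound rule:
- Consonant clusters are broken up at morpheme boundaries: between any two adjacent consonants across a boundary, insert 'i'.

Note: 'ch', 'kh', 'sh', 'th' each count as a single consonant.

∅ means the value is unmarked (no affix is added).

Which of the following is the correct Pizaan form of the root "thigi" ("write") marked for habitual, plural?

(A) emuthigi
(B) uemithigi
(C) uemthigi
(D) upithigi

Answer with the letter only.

Attach number plural em- → emthigi.
Attach aspect habitual u- → uemthigi.
Apply epenthesis: uemthigi → uemithigi.
So the correct form is uemithigi, option (B).
(D) upithigi is wrong: it uses dual instead of plural for number.
(A) emuthigi is wrong: it has the affixes in the wrong order.
(C) uemthigi is wrong: it fails to apply the sound rule(s).

B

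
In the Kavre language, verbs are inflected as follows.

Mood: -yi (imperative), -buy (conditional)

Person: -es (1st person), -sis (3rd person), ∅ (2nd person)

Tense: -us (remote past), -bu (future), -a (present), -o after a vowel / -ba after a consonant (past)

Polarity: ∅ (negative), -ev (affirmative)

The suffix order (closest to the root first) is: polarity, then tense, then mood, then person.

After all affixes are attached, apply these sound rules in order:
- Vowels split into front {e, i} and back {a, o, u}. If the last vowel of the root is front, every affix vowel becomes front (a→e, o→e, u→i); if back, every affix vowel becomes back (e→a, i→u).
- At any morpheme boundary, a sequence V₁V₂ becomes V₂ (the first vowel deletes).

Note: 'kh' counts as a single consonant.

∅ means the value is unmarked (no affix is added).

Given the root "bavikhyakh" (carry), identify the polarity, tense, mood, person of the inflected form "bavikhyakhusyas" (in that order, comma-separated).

Segment: bavikhyakh-us-yi-es.
polarity: ∅ → negative.
tense: -us → remote past.
mood: -yi → imperative.
person: -es → 1st person.

negative, remote past, imperative, 1st person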